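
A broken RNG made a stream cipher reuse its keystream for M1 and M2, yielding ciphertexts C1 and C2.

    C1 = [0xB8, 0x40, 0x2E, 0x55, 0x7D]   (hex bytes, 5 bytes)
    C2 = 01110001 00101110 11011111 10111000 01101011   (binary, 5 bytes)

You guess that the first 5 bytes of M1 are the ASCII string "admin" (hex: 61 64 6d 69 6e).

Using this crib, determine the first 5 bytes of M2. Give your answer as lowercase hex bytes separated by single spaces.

First, C1 ⊕ C2 = (M1 ⊕ K) ⊕ (M2 ⊕ K) = M1 ⊕ M2, so the key drops out. Then M2 = (M1 ⊕ M2) ⊕ M1 over the first 5 bytes.
byte 0: (b8 xor 71) xor 61 = c9 xor 61 = a8
byte 1: (40 xor 2e) xor 64 = 6e xor 64 = 0a
byte 2: (2e xor df) xor 6d = f1 xor 6d = 9c
byte 3: (55 xor b8) xor 69 = ed xor 69 = 84
byte 4: (7d xor 6b) xor 6e = 16 xor 6e = 78

a8 0a 9c 84 78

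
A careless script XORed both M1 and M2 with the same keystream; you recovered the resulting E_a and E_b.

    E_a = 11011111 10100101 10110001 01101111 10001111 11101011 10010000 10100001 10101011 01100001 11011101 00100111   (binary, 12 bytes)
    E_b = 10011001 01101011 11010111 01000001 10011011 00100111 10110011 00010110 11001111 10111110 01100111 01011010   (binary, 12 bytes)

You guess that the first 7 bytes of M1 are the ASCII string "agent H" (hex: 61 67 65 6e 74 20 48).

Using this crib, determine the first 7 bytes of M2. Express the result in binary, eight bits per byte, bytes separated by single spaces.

First, E_a ⊕ E_b = (M1 ⊕ K) ⊕ (M2 ⊕ K) = M1 ⊕ M2, so the key drops out. Then M2 = (M1 ⊕ M2) ⊕ M1 over the first 7 bytes.
byte 0: (df ^ 99) ^ 61 = 46 ^ 61 = 27
byte 1: (a5 ^ 6b) ^ 67 = ce ^ 67 = a9
byte 2: (b1 ^ d7) ^ 65 = 66 ^ 65 = 03
byte 3: (6f ^ 41) ^ 6e = 2e ^ 6e = 40
byte 4: (8f ^ 9b) ^ 74 = 14 ^ 74 = 60
byte 5: (eb ^ 27) ^ 20 = cc ^ 20 = ec
byte 6: (90 ^ b3) ^ 48 = 23 ^ 48 = 6b

00100111 10101001 00000011 01000000 01100000 11101100 01101011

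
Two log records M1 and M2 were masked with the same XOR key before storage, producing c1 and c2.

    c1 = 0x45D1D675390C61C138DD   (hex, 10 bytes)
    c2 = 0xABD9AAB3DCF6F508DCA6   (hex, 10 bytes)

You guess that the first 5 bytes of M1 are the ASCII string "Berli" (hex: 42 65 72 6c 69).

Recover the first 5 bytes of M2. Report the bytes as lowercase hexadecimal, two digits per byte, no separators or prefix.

First, c1 ⊕ c2 = (M1 ⊕ K) ⊕ (M2 ⊕ K) = M1 ⊕ M2, so the key drops out. Then M2 = (M1 ⊕ M2) ⊕ M1 over the first 5 bytes.
byte 0: (45 xor ab) xor 42 = ee xor 42 = ac
byte 1: (d1 xor d9) xor 65 = 08 xor 65 = 6d
byte 2: (d6 xor aa) xor 72 = 7c xor 72 = 0e
byte 3: (75 xor b3) xor 6c = c6 xor 6c = aa
byte 4: (39 xor dc) xor 69 = e5 xor 69 = 8c

ac6d0eaa8c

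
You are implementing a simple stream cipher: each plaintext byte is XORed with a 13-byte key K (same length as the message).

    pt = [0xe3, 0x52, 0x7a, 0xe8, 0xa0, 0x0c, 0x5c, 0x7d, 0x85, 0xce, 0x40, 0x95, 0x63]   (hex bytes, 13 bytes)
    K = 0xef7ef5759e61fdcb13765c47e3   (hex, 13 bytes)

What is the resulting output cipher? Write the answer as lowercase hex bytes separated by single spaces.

XOR is its own inverse, so applying the key byte-wise gives the result directly.
e3 XOR ef = 0c
52 XOR 7e = 2c
7a XOR f5 = 8f
e8 XOR 75 = 9d
a0 XOR 9e = 3e
0c XOR 61 = 6d
5c XOR fd = a1
7d XOR cb = b6
85 XOR 13 = 96
ce XOR 76 = b8
40 XOR 5c = 1c
95 XOR 47 = d2
63 XOR e3 = 80

0c 2c 8f 9d 3e 6d a1 b6 96 b8 1c d2 80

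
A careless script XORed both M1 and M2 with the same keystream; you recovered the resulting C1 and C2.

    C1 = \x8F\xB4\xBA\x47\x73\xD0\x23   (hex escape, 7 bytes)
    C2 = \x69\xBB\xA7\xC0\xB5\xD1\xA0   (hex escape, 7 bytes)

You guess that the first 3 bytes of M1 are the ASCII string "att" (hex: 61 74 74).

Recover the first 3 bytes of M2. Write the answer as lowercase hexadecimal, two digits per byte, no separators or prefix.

First, C1 ⊕ C2 = (M1 ⊕ K) ⊕ (M2 ⊕ K) = M1 ⊕ M2, so the key drops out. Then M2 = (M1 ⊕ M2) ⊕ M1 over the first 3 bytes.
byte 0: (8f xor 69) xor 61 = e6 xor 61 = 87
byte 1: (b4 xor bb) xor 74 = 0f xor 74 = 7b
byte 2: (ba xor a7) xor 74 = 1d xor 74 = 69

877b69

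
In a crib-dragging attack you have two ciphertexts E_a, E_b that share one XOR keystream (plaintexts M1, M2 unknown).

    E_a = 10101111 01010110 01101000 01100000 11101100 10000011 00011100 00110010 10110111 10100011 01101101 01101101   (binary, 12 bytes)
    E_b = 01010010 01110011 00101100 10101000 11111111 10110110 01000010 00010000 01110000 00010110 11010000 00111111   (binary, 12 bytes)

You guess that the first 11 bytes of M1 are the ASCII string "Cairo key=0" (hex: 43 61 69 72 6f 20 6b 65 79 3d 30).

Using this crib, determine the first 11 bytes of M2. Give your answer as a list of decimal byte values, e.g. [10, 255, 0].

[190, 68, 45, 186, 124, 21, 53, 71, 190, 136, 141]

First, E_a ⊕ E_b = (M1 ⊕ K) ⊕ (M2 ⊕ K) = M1 ⊕ M2, so the key drops out. Then M2 = (M1 ⊕ M2) ⊕ M1 over the first 11 bytes.
byte 0: (af xor 52) xor 43 = fd xor 43 = be
byte 1: (56 xor 73) xor 61 = 25 xor 61 = 44
byte 2: (68 xor 2c) xor 69 = 44 xor 69 = 2d
byte 3: (60 xor a8) xor 72 = c8 xor 72 = ba
byte 4: (ec xor ff) xor 6f = 13 xor 6f = 7c
byte 5: (83 xor b6) xor 20 = 35 xor 20 = 15
byte 6: (1c xor 42) xor 6b = 5e xor 6b = 35
byte 7: (32 xor 10) xor 65 = 22 xor 65 = 47
byte 8: (b7 xor 70) xor 79 = c7 xor 79 = be
byte 9: (a3 xor 16) xor 3d = b5 xor 3d = 88
byte 10: (6d xor d0) xor 30 = bd xor 30 = 8d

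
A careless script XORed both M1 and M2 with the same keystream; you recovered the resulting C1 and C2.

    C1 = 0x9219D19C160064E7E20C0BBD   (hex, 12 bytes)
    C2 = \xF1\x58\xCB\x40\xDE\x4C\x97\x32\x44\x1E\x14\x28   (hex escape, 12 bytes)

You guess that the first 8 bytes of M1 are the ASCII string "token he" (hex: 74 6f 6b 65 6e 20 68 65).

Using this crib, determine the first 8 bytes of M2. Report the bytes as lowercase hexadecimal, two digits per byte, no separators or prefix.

172e71b9a66c9bb0

First, C1 ⊕ C2 = (M1 ⊕ K) ⊕ (M2 ⊕ K) = M1 ⊕ M2, so the key drops out. Then M2 = (M1 ⊕ M2) ⊕ M1 over the first 8 bytes.
byte 0: (92 ⊕ f1) ⊕ 74 = 63 ⊕ 74 = 17
byte 1: (19 ⊕ 58) ⊕ 6f = 41 ⊕ 6f = 2e
byte 2: (d1 ⊕ cb) ⊕ 6b = 1a ⊕ 6b = 71
byte 3: (9c ⊕ 40) ⊕ 65 = dc ⊕ 65 = b9
byte 4: (16 ⊕ de) ⊕ 6e = c8 ⊕ 6e = a6
byte 5: (00 ⊕ 4c) ⊕ 20 = 4c ⊕ 20 = 6c
byte 6: (64 ⊕ 97) ⊕ 68 = f3 ⊕ 68 = 9b
byte 7: (e7 ⊕ 32) ⊕ 65 = d5 ⊕ 65 = b0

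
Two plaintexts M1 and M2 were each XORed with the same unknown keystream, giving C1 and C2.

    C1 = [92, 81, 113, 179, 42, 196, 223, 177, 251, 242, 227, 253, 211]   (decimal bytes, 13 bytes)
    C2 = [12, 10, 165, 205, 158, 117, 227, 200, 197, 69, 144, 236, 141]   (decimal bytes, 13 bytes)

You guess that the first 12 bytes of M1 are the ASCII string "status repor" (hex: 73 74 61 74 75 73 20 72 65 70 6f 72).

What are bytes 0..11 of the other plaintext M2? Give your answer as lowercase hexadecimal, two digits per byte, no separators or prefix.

First, C1 ⊕ C2 = (M1 ⊕ K) ⊕ (M2 ⊕ K) = M1 ⊕ M2, so the key drops out. Then M2 = (M1 ⊕ M2) ⊕ M1 over the first 12 bytes.
byte 0: (5c ⊕ 0c) ⊕ 73 = 50 ⊕ 73 = 23
byte 1: (51 ⊕ 0a) ⊕ 74 = 5b ⊕ 74 = 2f
byte 2: (71 ⊕ a5) ⊕ 61 = d4 ⊕ 61 = b5
byte 3: (b3 ⊕ cd) ⊕ 74 = 7e ⊕ 74 = 0a
byte 4: (2a ⊕ 9e) ⊕ 75 = b4 ⊕ 75 = c1
byte 5: (c4 ⊕ 75) ⊕ 73 = b1 ⊕ 73 = c2
byte 6: (df ⊕ e3) ⊕ 20 = 3c ⊕ 20 = 1c
byte 7: (b1 ⊕ c8) ⊕ 72 = 79 ⊕ 72 = 0b
byte 8: (fb ⊕ c5) ⊕ 65 = 3e ⊕ 65 = 5b
byte 9: (f2 ⊕ 45) ⊕ 70 = b7 ⊕ 70 = c7
byte 10: (e3 ⊕ 90) ⊕ 6f = 73 ⊕ 6f = 1c
byte 11: (fd ⊕ ec) ⊕ 72 = 11 ⊕ 72 = 63

232fb50ac1c21c0b5bc71c63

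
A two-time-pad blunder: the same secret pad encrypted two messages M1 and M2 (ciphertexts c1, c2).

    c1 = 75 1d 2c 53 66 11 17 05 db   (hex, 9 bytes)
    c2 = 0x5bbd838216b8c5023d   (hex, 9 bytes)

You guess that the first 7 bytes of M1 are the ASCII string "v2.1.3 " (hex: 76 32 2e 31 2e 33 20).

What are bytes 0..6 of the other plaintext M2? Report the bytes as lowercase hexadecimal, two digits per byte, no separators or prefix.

589281e05e9af2

First, c1 ⊕ c2 = (M1 ⊕ K) ⊕ (M2 ⊕ K) = M1 ⊕ M2, so the key drops out. Then M2 = (M1 ⊕ M2) ⊕ M1 over the first 7 bytes.
byte 0: (75 XOR 5b) XOR 76 = 2e XOR 76 = 58
byte 1: (1d XOR bd) XOR 32 = a0 XOR 32 = 92
byte 2: (2c XOR 83) XOR 2e = af XOR 2e = 81
byte 3: (53 XOR 82) XOR 31 = d1 XOR 31 = e0
byte 4: (66 XOR 16) XOR 2e = 70 XOR 2e = 5e
byte 5: (11 XOR b8) XOR 33 = a9 XOR 33 = 9a
byte 6: (17 XOR c5) XOR 20 = d2 XOR 20 = f2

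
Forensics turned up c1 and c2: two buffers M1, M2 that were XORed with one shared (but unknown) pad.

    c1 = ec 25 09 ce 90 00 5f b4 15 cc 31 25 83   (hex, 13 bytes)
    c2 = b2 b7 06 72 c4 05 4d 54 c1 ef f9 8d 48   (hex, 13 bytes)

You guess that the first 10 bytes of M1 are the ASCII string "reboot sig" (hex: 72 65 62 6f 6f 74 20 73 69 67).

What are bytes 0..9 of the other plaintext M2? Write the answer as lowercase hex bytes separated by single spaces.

2c f7 6d d3 3b 71 32 93 bd 44

First, c1 ⊕ c2 = (M1 ⊕ K) ⊕ (M2 ⊕ K) = M1 ⊕ M2, so the key drops out. Then M2 = (M1 ⊕ M2) ⊕ M1 over the first 10 bytes.
byte 0: (ec ^ b2) ^ 72 = 5e ^ 72 = 2c
byte 1: (25 ^ b7) ^ 65 = 92 ^ 65 = f7
byte 2: (09 ^ 06) ^ 62 = 0f ^ 62 = 6d
byte 3: (ce ^ 72) ^ 6f = bc ^ 6f = d3
byte 4: (90 ^ c4) ^ 6f = 54 ^ 6f = 3b
byte 5: (00 ^ 05) ^ 74 = 05 ^ 74 = 71
byte 6: (5f ^ 4d) ^ 20 = 12 ^ 20 = 32
byte 7: (b4 ^ 54) ^ 73 = e0 ^ 73 = 93
byte 8: (15 ^ c1) ^ 69 = d4 ^ 69 = bd
byte 9: (cc ^ ef) ^ 67 = 23 ^ 67 = 44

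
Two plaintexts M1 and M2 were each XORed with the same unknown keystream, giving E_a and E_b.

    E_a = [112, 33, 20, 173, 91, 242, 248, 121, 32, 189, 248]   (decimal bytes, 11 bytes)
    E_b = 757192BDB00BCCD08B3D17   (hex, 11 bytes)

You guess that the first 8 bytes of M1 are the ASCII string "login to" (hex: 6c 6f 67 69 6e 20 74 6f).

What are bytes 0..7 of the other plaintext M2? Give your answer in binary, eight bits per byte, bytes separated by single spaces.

01101001 00111111 11100001 01111001 10000101 11011001 01000000 11000110

First, E_a ⊕ E_b = (M1 ⊕ K) ⊕ (M2 ⊕ K) = M1 ⊕ M2, so the key drops out. Then M2 = (M1 ⊕ M2) ⊕ M1 over the first 8 bytes.
byte 0: (70 xor 75) xor 6c = 05 xor 6c = 69
byte 1: (21 xor 71) xor 6f = 50 xor 6f = 3f
byte 2: (14 xor 92) xor 67 = 86 xor 67 = e1
byte 3: (ad xor bd) xor 69 = 10 xor 69 = 79
byte 4: (5b xor b0) xor 6e = eb xor 6e = 85
byte 5: (f2 xor 0b) xor 20 = f9 xor 20 = d9
byte 6: (f8 xor cc) xor 74 = 34 xor 74 = 40
byte 7: (79 xor d0) xor 6f = a9 xor 6f = c6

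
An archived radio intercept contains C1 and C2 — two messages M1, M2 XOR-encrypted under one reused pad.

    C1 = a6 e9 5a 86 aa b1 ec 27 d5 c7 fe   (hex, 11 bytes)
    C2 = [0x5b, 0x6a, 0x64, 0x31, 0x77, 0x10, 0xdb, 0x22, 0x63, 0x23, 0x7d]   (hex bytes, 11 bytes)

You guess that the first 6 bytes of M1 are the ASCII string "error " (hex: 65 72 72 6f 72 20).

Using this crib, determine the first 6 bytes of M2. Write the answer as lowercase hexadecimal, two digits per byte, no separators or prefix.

First, C1 ⊕ C2 = (M1 ⊕ K) ⊕ (M2 ⊕ K) = M1 ⊕ M2, so the key drops out. Then M2 = (M1 ⊕ M2) ⊕ M1 over the first 6 bytes.
byte 0: (a6 XOR 5b) XOR 65 = fd XOR 65 = 98
byte 1: (e9 XOR 6a) XOR 72 = 83 XOR 72 = f1
byte 2: (5a XOR 64) XOR 72 = 3e XOR 72 = 4c
byte 3: (86 XOR 31) XOR 6f = b7 XOR 6f = d8
byte 4: (aa XOR 77) XOR 72 = dd XOR 72 = af
byte 5: (b1 XOR 10) XOR 20 = a1 XOR 20 = 81

98f14cd8af81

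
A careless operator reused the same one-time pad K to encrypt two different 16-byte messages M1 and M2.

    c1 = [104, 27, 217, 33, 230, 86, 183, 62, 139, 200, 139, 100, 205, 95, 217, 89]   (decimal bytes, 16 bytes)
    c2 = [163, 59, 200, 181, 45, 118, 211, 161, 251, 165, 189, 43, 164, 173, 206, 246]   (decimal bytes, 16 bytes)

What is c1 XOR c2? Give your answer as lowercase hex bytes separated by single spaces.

cb 20 11 94 cb 20 64 9f 70 6d 36 4f 69 f2 17 af

c1 ⊕ c2 = (M1 ⊕ K) ⊕ (M2 ⊕ K) = M1 ⊕ M2 — the shared key cancels under XOR.
byte 0: 68 ^ a3 = cb
byte 1: 1b ^ 3b = 20
byte 2: d9 ^ c8 = 11
byte 3: 21 ^ b5 = 94
byte 4: e6 ^ 2d = cb
byte 5: 56 ^ 76 = 20
byte 6: b7 ^ d3 = 64
byte 7: 3e ^ a1 = 9f
byte 8: 8b ^ fb = 70
byte 9: c8 ^ a5 = 6d
byte 10: 8b ^ bd = 36
byte 11: 64 ^ 2b = 4f
byte 12: cd ^ a4 = 69
byte 13: 5f ^ ad = f2
byte 14: d9 ^ ce = 17
byte 15: 59 ^ f6 = af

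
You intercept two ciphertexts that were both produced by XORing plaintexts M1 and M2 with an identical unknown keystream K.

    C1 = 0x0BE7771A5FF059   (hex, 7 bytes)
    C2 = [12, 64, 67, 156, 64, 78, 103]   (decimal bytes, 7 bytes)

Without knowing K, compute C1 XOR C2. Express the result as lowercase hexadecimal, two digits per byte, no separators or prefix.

07a734861fbe3e

C1 ⊕ C2 = (M1 ⊕ K) ⊕ (M2 ⊕ K) = M1 ⊕ M2 — the shared key cancels under XOR.
0b XOR 0c = 07
e7 XOR 40 = a7
77 XOR 43 = 34
1a XOR 9c = 86
5f XOR 40 = 1f
f0 XOR 4e = be
59 XOR 67 = 3e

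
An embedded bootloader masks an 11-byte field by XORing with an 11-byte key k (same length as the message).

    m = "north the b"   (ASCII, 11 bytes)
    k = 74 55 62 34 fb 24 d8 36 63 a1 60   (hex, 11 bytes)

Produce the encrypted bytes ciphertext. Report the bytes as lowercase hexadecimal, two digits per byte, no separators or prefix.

6e xor 74 = 1a
6f xor 55 = 3a
72 xor 62 = 10
74 xor 34 = 40
68 xor fb = 93
20 xor 24 = 04
74 xor d8 = ac
68 xor 36 = 5e
65 xor 63 = 06
20 xor a1 = 81
62 xor 60 = 02

1a3a10409304ac5e068102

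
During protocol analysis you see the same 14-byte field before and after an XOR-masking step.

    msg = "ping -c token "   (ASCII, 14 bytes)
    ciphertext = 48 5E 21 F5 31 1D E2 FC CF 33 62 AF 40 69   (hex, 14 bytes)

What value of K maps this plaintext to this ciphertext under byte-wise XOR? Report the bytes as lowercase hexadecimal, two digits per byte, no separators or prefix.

Since ciphertext = msg ⊕ K, XORing both sides with msg gives K = msg ⊕ ciphertext.
byte 0: 112 xor  72 =  56
byte 1: 105 xor  94 =  55
byte 2: 110 xor  33 =  79
byte 3: 103 xor 245 = 146
byte 4:  32 xor  49 =  17
byte 5:  45 xor  29 =  48
byte 6:  99 xor 226 = 129
byte 7:  32 xor 252 = 220
byte 8: 116 xor 207 = 187
byte 9: 111 xor  51 =  92
byte 10: 107 xor  98 =   9
byte 11: 101 xor 175 = 202
byte 12: 110 xor  64 =  46
byte 13:  32 xor 105 =  73

38374f92113081dcbb5c09ca2e49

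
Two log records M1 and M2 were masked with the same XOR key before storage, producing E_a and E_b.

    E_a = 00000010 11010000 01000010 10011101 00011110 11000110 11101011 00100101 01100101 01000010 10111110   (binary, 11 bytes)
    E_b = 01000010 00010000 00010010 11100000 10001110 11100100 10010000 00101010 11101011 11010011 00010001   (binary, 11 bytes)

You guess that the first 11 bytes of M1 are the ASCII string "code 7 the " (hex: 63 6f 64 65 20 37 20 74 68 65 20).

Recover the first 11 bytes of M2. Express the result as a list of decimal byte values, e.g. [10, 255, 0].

[35, 175, 52, 24, 176, 21, 91, 123, 230, 244, 143]

First, E_a ⊕ E_b = (M1 ⊕ K) ⊕ (M2 ⊕ K) = M1 ⊕ M2, so the key drops out. Then M2 = (M1 ⊕ M2) ⊕ M1 over the first 11 bytes.
byte 0: (02 XOR 42) XOR 63 = 40 XOR 63 = 23
byte 1: (d0 XOR 10) XOR 6f = c0 XOR 6f = af
byte 2: (42 XOR 12) XOR 64 = 50 XOR 64 = 34
byte 3: (9d XOR e0) XOR 65 = 7d XOR 65 = 18
byte 4: (1e XOR 8e) XOR 20 = 90 XOR 20 = b0
byte 5: (c6 XOR e4) XOR 37 = 22 XOR 37 = 15
byte 6: (eb XOR 90) XOR 20 = 7b XOR 20 = 5b
byte 7: (25 XOR 2a) XOR 74 = 0f XOR 74 = 7b
byte 8: (65 XOR eb) XOR 68 = 8e XOR 68 = e6
byte 9: (42 XOR d3) XOR 65 = 91 XOR 65 = f4
byte 10: (be XOR 11) XOR 20 = af XOR 20 = 8f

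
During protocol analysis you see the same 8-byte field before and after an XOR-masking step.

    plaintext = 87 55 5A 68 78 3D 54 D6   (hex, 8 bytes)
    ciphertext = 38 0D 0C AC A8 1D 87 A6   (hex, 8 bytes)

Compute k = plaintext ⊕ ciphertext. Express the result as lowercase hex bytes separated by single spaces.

bf 58 56 c4 d0 20 d3 70

Since ciphertext = plaintext ⊕ k, XORing both sides with plaintext gives k = plaintext ⊕ ciphertext.
87 XOR 38 = bf
55 XOR 0d = 58
5a XOR 0c = 56
68 XOR ac = c4
78 XOR a8 = d0
3d XOR 1d = 20
54 XOR 87 = d3
d6 XOR a6 = 70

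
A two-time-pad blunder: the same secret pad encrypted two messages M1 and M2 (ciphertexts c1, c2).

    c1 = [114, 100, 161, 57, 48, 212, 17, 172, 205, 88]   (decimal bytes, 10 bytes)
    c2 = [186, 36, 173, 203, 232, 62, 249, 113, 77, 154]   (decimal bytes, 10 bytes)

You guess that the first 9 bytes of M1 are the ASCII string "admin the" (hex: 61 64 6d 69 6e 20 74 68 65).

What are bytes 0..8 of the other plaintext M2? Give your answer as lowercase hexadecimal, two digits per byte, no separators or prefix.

a924619bb6ca9cb5e5

First, c1 ⊕ c2 = (M1 ⊕ K) ⊕ (M2 ⊕ K) = M1 ⊕ M2, so the key drops out. Then M2 = (M1 ⊕ M2) ⊕ M1 over the first 9 bytes.
byte 0: (72 ^ ba) ^ 61 = c8 ^ 61 = a9
byte 1: (64 ^ 24) ^ 64 = 40 ^ 64 = 24
byte 2: (a1 ^ ad) ^ 6d = 0c ^ 6d = 61
byte 3: (39 ^ cb) ^ 69 = f2 ^ 69 = 9b
byte 4: (30 ^ e8) ^ 6e = d8 ^ 6e = b6
byte 5: (d4 ^ 3e) ^ 20 = ea ^ 20 = ca
byte 6: (11 ^ f9) ^ 74 = e8 ^ 74 = 9c
byte 7: (ac ^ 71) ^ 68 = dd ^ 68 = b5
byte 8: (cd ^ 4d) ^ 65 = 80 ^ 65 = e5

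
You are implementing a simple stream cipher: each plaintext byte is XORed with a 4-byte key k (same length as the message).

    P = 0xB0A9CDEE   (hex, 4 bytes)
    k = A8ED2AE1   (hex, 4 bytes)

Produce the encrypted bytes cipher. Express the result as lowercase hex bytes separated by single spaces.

XOR is its own inverse, so applying the key byte-wise gives the result directly.
b0 ^ a8 = 18
a9 ^ ed = 44
cd ^ 2a = e7
ee ^ e1 = 0f

18 44 e7 0f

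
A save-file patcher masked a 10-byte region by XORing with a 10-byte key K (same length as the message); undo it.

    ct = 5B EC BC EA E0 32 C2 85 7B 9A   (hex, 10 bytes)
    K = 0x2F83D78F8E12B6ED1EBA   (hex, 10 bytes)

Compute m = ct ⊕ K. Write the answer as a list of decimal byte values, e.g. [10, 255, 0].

byte 0: 5b ^ 2f = 74
byte 1: ec ^ 83 = 6f
byte 2: bc ^ d7 = 6b
byte 3: ea ^ 8f = 65
byte 4: e0 ^ 8e = 6e
byte 5: 32 ^ 12 = 20
byte 6: c2 ^ b6 = 74
byte 7: 85 ^ ed = 68
byte 8: 7b ^ 1e = 65
byte 9: 9a ^ ba = 20

[116, 111, 107, 101, 110, 32, 116, 104, 101, 32]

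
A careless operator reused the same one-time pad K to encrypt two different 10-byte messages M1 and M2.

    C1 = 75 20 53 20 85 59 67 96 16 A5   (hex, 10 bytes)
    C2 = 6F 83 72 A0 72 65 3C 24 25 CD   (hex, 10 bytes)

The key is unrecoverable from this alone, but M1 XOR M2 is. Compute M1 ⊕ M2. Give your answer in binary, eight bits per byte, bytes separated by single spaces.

00011010 10100011 00100001 10000000 11110111 00111100 01011011 10110010 00110011 01101000

C1 ⊕ C2 = (M1 ⊕ K) ⊕ (M2 ⊕ K) = M1 ⊕ M2 — the shared key cancels under XOR.
byte 0: 01110101 xor 01101111 = 00011010
byte 1: 00100000 xor 10000011 = 10100011
byte 2: 01010011 xor 01110010 = 00100001
byte 3: 00100000 xor 10100000 = 10000000
byte 4: 10000101 xor 01110010 = 11110111
byte 5: 01011001 xor 01100101 = 00111100
byte 6: 01100111 xor 00111100 = 01011011
byte 7: 10010110 xor 00100100 = 10110010
byte 8: 00010110 xor 00100101 = 00110011
byte 9: 10100101 xor 11001101 = 01101000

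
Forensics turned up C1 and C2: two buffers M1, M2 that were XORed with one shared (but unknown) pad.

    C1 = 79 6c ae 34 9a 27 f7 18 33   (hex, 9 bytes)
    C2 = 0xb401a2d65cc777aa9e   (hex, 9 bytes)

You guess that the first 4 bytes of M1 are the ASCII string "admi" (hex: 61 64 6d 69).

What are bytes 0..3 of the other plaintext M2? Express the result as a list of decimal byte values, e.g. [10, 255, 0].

First, C1 ⊕ C2 = (M1 ⊕ K) ⊕ (M2 ⊕ K) = M1 ⊕ M2, so the key drops out. Then M2 = (M1 ⊕ M2) ⊕ M1 over the first 4 bytes.
byte 0: (79 ⊕ b4) ⊕ 61 = cd ⊕ 61 = ac
byte 1: (6c ⊕ 01) ⊕ 64 = 6d ⊕ 64 = 09
byte 2: (ae ⊕ a2) ⊕ 6d = 0c ⊕ 6d = 61
byte 3: (34 ⊕ d6) ⊕ 69 = e2 ⊕ 69 = 8b

[172, 9, 97, 139]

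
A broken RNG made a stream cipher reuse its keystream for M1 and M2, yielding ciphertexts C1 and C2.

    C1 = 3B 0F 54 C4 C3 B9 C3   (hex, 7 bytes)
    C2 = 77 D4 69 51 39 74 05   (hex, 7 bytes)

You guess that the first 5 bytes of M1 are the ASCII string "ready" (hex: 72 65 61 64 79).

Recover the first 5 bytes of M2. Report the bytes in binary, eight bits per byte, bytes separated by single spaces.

First, C1 ⊕ C2 = (M1 ⊕ K) ⊕ (M2 ⊕ K) = M1 ⊕ M2, so the key drops out. Then M2 = (M1 ⊕ M2) ⊕ M1 over the first 5 bytes.
byte 0: (3b ^ 77) ^ 72 = 4c ^ 72 = 3e
byte 1: (0f ^ d4) ^ 65 = db ^ 65 = be
byte 2: (54 ^ 69) ^ 61 = 3d ^ 61 = 5c
byte 3: (c4 ^ 51) ^ 64 = 95 ^ 64 = f1
byte 4: (c3 ^ 39) ^ 79 = fa ^ 79 = 83

00111110 10111110 01011100 11110001 10000011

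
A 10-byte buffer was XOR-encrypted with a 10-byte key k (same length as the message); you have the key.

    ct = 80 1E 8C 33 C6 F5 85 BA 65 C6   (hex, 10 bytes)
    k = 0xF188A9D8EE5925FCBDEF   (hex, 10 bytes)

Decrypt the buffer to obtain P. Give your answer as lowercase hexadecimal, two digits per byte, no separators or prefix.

80 XOR f1 = 71
1e XOR 88 = 96
8c XOR a9 = 25
33 XOR d8 = eb
c6 XOR ee = 28
f5 XOR 59 = ac
85 XOR 25 = a0
ba XOR fc = 46
65 XOR bd = d8
c6 XOR ef = 29

719625eb28aca046d829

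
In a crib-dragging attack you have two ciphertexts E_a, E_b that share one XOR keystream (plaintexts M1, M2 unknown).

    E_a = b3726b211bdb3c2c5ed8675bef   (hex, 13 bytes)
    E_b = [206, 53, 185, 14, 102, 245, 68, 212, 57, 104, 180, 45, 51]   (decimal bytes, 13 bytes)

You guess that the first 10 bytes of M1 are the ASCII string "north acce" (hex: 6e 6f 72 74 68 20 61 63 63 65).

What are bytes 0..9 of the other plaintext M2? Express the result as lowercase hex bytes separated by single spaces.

First, E_a ⊕ E_b = (M1 ⊕ K) ⊕ (M2 ⊕ K) = M1 ⊕ M2, so the key drops out. Then M2 = (M1 ⊕ M2) ⊕ M1 over the first 10 bytes.
byte 0: (b3 xor ce) xor 6e = 7d xor 6e = 13
byte 1: (72 xor 35) xor 6f = 47 xor 6f = 28
byte 2: (6b xor b9) xor 72 = d2 xor 72 = a0
byte 3: (21 xor 0e) xor 74 = 2f xor 74 = 5b
byte 4: (1b xor 66) xor 68 = 7d xor 68 = 15
byte 5: (db xor f5) xor 20 = 2e xor 20 = 0e
byte 6: (3c xor 44) xor 61 = 78 xor 61 = 19
byte 7: (2c xor d4) xor 63 = f8 xor 63 = 9b
byte 8: (5e xor 39) xor 63 = 67 xor 63 = 04
byte 9: (d8 xor 68) xor 65 = b0 xor 65 = d5

13 28 a0 5b 15 0e 19 9b 04 d5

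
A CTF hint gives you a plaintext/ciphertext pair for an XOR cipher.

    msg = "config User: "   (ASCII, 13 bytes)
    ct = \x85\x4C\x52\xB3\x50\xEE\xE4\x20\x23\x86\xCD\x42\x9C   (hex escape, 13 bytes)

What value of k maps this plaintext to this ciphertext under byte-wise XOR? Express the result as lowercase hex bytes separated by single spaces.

Since ct = msg ⊕ k, XORing both sides with msg gives k = msg ⊕ ct.
byte 0: 63 ⊕ 85 = e6
byte 1: 6f ⊕ 4c = 23
byte 2: 6e ⊕ 52 = 3c
byte 3: 66 ⊕ b3 = d5
byte 4: 69 ⊕ 50 = 39
byte 5: 67 ⊕ ee = 89
byte 6: 20 ⊕ e4 = c4
byte 7: 55 ⊕ 20 = 75
byte 8: 73 ⊕ 23 = 50
byte 9: 65 ⊕ 86 = e3
byte 10: 72 ⊕ cd = bf
byte 11: 3a ⊕ 42 = 78
byte 12: 20 ⊕ 9c = bc

e6 23 3c d5 39 89 c4 75 50 e3 bf 78 bc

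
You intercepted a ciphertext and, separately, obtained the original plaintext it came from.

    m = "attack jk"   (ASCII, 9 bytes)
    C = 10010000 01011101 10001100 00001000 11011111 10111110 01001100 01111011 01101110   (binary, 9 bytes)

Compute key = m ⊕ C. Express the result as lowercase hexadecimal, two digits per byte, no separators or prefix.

Since C = m ⊕ key, XORing both sides with m gives key = m ⊕ C.
byte 0: 01100001 ^ 10010000 = 11110001
byte 1: 01110100 ^ 01011101 = 00101001
byte 2: 01110100 ^ 10001100 = 11111000
byte 3: 01100001 ^ 00001000 = 01101001
byte 4: 01100011 ^ 11011111 = 10111100
byte 5: 01101011 ^ 10111110 = 11010101
byte 6: 00100000 ^ 01001100 = 01101100
byte 7: 01101010 ^ 01111011 = 00010001
byte 8: 01101011 ^ 01101110 = 00000101

f129f869bcd56c1105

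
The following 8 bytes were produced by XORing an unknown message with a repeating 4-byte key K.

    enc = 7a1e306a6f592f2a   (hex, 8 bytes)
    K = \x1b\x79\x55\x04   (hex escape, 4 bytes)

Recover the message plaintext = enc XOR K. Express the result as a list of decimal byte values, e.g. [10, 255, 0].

The 4-byte key repeats, so the effective keystream is 1b 79 55 04 1b 79 55 04.
byte 0: 7a XOR 1b = 61
byte 1: 1e XOR 79 = 67
byte 2: 30 XOR 55 = 65
byte 3: 6a XOR 04 = 6e
byte 4: 6f XOR 1b = 74
byte 5: 59 XOR 79 = 20
byte 6: 2f XOR 55 = 7a
byte 7: 2a XOR 04 = 2e

[97, 103, 101, 110, 116, 32, 122, 46]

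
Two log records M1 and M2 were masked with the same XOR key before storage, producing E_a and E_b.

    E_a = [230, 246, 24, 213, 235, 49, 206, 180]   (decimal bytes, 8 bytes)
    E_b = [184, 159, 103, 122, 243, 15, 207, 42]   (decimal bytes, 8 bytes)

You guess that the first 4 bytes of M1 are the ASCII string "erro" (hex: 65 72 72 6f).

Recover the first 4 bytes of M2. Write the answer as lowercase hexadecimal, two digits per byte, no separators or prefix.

First, E_a ⊕ E_b = (M1 ⊕ K) ⊕ (M2 ⊕ K) = M1 ⊕ M2, so the key drops out. Then M2 = (M1 ⊕ M2) ⊕ M1 over the first 4 bytes.
byte 0: (e6 ^ b8) ^ 65 = 5e ^ 65 = 3b
byte 1: (f6 ^ 9f) ^ 72 = 69 ^ 72 = 1b
byte 2: (18 ^ 67) ^ 72 = 7f ^ 72 = 0d
byte 3: (d5 ^ 7a) ^ 6f = af ^ 6f = c0

3b1b0dc0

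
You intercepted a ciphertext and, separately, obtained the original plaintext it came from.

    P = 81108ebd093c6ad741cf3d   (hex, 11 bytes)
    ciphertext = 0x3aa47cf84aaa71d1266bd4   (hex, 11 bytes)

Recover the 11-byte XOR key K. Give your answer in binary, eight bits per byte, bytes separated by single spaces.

Since ciphertext = P ⊕ K, XORing both sides with P gives K = P ⊕ ciphertext.
10000001 XOR 00111010 = 10111011
00010000 XOR 10100100 = 10110100
10001110 XOR 01111100 = 11110010
10111101 XOR 11111000 = 01000101
00001001 XOR 01001010 = 01000011
00111100 XOR 10101010 = 10010110
01101010 XOR 01110001 = 00011011
11010111 XOR 11010001 = 00000110
01000001 XOR 00100110 = 01100111
11001111 XOR 01101011 = 10100100
00111101 XOR 11010100 = 11101001

10111011 10110100 11110010 01000101 01000011 10010110 00011011 00000110 01100111 10100100 11101001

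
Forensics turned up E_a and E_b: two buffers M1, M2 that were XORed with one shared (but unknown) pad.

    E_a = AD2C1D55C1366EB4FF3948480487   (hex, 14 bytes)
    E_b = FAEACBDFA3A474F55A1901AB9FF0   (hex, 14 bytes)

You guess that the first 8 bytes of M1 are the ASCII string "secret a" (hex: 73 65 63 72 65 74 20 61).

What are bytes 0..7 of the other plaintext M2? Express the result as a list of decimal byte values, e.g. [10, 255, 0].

First, E_a ⊕ E_b = (M1 ⊕ K) ⊕ (M2 ⊕ K) = M1 ⊕ M2, so the key drops out. Then M2 = (M1 ⊕ M2) ⊕ M1 over the first 8 bytes.
byte 0: (ad ^ fa) ^ 73 = 57 ^ 73 = 24
byte 1: (2c ^ ea) ^ 65 = c6 ^ 65 = a3
byte 2: (1d ^ cb) ^ 63 = d6 ^ 63 = b5
byte 3: (55 ^ df) ^ 72 = 8a ^ 72 = f8
byte 4: (c1 ^ a3) ^ 65 = 62 ^ 65 = 07
byte 5: (36 ^ a4) ^ 74 = 92 ^ 74 = e6
byte 6: (6e ^ 74) ^ 20 = 1a ^ 20 = 3a
byte 7: (b4 ^ f5) ^ 61 = 41 ^ 61 = 20

[36, 163, 181, 248, 7, 230, 58, 32]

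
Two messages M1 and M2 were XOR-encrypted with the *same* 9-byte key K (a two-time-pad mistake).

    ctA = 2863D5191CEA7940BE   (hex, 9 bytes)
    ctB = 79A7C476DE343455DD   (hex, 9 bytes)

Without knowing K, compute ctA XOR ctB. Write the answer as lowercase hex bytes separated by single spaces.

51 c4 11 6f c2 de 4d 15 63

ctA ⊕ ctB = (M1 ⊕ K) ⊕ (M2 ⊕ K) = M1 ⊕ M2 — the shared key cancels under XOR.
byte 0: 28 xor 79 = 51
byte 1: 63 xor a7 = c4
byte 2: d5 xor c4 = 11
byte 3: 19 xor 76 = 6f
byte 4: 1c xor de = c2
byte 5: ea xor 34 = de
byte 6: 79 xor 34 = 4d
byte 7: 40 xor 55 = 15
byte 8: be xor dd = 63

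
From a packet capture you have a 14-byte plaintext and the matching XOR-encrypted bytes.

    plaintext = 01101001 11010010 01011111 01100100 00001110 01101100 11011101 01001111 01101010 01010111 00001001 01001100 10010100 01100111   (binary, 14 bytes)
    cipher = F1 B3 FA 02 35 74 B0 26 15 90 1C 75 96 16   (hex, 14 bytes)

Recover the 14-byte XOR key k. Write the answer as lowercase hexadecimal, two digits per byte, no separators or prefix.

Since cipher = plaintext ⊕ k, XORing both sides with plaintext gives k = plaintext ⊕ cipher.
69 ^ f1 = 98
d2 ^ b3 = 61
5f ^ fa = a5
64 ^ 02 = 66
0e ^ 35 = 3b
6c ^ 74 = 18
dd ^ b0 = 6d
4f ^ 26 = 69
6a ^ 15 = 7f
57 ^ 90 = c7
09 ^ 1c = 15
4c ^ 75 = 39
94 ^ 96 = 02
67 ^ 16 = 71

9861a5663b186d697fc715390271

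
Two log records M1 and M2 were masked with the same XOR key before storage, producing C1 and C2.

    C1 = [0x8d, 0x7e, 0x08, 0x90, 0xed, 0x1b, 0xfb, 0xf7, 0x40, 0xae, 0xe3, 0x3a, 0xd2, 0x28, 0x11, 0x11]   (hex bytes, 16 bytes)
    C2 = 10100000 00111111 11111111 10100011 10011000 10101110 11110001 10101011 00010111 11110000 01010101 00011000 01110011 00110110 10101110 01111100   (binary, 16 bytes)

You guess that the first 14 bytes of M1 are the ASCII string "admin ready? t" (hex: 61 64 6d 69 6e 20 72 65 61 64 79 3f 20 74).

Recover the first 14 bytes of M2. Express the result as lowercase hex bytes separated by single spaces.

4c 25 9a 5a 1b 95 78 39 36 3a cf 1d 81 6a

First, C1 ⊕ C2 = (M1 ⊕ K) ⊕ (M2 ⊕ K) = M1 ⊕ M2, so the key drops out. Then M2 = (M1 ⊕ M2) ⊕ M1 over the first 14 bytes.
byte 0: (8d ^ a0) ^ 61 = 2d ^ 61 = 4c
byte 1: (7e ^ 3f) ^ 64 = 41 ^ 64 = 25
byte 2: (08 ^ ff) ^ 6d = f7 ^ 6d = 9a
byte 3: (90 ^ a3) ^ 69 = 33 ^ 69 = 5a
byte 4: (ed ^ 98) ^ 6e = 75 ^ 6e = 1b
byte 5: (1b ^ ae) ^ 20 = b5 ^ 20 = 95
byte 6: (fb ^ f1) ^ 72 = 0a ^ 72 = 78
byte 7: (f7 ^ ab) ^ 65 = 5c ^ 65 = 39
byte 8: (40 ^ 17) ^ 61 = 57 ^ 61 = 36
byte 9: (ae ^ f0) ^ 64 = 5e ^ 64 = 3a
byte 10: (e3 ^ 55) ^ 79 = b6 ^ 79 = cf
byte 11: (3a ^ 18) ^ 3f = 22 ^ 3f = 1d
byte 12: (d2 ^ 73) ^ 20 = a1 ^ 20 = 81
byte 13: (28 ^ 36) ^ 74 = 1e ^ 74 = 6a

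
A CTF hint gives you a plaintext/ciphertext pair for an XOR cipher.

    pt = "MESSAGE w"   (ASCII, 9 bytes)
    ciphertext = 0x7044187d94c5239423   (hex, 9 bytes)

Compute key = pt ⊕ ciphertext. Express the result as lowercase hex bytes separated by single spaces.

3d 01 4b 2e d5 82 66 b4 54

Since ciphertext = pt ⊕ key, XORing both sides with pt gives key = pt ⊕ ciphertext.
byte 0: 4d ^ 70 = 3d
byte 1: 45 ^ 44 = 01
byte 2: 53 ^ 18 = 4b
byte 3: 53 ^ 7d = 2e
byte 4: 41 ^ 94 = d5
byte 5: 47 ^ c5 = 82
byte 6: 45 ^ 23 = 66
byte 7: 20 ^ 94 = b4
byte 8: 77 ^ 23 = 54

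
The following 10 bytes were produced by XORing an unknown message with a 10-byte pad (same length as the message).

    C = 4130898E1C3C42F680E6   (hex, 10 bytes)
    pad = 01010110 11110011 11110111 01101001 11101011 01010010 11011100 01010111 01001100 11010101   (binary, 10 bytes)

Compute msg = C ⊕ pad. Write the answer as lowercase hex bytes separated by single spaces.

XOR is its own inverse, so applying the key byte-wise gives the result directly.
 65 ^  86 =  23
 48 ^ 243 = 195
137 ^ 247 = 126
142 ^ 105 = 231
 28 ^ 235 = 247
 60 ^  82 = 110
 66 ^ 220 = 158
246 ^  87 = 161
128 ^  76 = 204
230 ^ 213 =  51

17 c3 7e e7 f7 6e 9e a1 cc 33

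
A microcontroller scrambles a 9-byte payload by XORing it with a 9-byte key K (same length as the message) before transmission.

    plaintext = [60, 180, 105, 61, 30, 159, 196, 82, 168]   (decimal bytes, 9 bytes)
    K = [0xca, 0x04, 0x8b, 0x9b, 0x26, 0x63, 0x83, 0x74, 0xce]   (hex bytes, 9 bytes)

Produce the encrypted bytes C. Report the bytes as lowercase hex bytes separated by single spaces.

XOR is its own inverse, so applying the key byte-wise gives the result directly.
00111100 ⊕ 11001010 = 11110110
10110100 ⊕ 00000100 = 10110000
01101001 ⊕ 10001011 = 11100010
00111101 ⊕ 10011011 = 10100110
00011110 ⊕ 00100110 = 00111000
10011111 ⊕ 01100011 = 11111100
11000100 ⊕ 10000011 = 01000111
01010010 ⊕ 01110100 = 00100110
10101000 ⊕ 11001110 = 01100110

f6 b0 e2 a6 38 fc 47 26 66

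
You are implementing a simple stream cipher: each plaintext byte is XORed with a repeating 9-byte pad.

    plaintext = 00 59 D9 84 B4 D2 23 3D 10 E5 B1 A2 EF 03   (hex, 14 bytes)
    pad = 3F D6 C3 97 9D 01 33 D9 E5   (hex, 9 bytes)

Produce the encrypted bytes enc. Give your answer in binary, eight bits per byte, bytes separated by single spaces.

00111111 10001111 00011010 00010011 00101001 11010011 00010000 11100100 11110101 11011010 01100111 01100001 01111000 10011110

The 9-byte key repeats, so the effective keystream is 3f d6 c3 97 9d 01 33 d9 e5 3f d6 c3 97 9d.
byte 0:   0 XOR  63 =  63
byte 1:  89 XOR 214 = 143
byte 2: 217 XOR 195 =  26
byte 3: 132 XOR 151 =  19
byte 4: 180 XOR 157 =  41
byte 5: 210 XOR   1 = 211
byte 6:  35 XOR  51 =  16
byte 7:  61 XOR 217 = 228
byte 8:  16 XOR 229 = 245
byte 9: 229 XOR  63 = 218
byte 10: 177 XOR 214 = 103
byte 11: 162 XOR 195 =  97
byte 12: 239 XOR 151 = 120
byte 13:   3 XOR 157 = 158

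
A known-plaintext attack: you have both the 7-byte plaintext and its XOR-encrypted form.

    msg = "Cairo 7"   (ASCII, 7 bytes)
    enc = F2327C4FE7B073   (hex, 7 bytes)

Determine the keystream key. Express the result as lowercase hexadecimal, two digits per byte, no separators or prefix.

Since enc = msg ⊕ key, XORing both sides with msg gives key = msg ⊕ enc.
byte 0: 43 ^ f2 = b1
byte 1: 61 ^ 32 = 53
byte 2: 69 ^ 7c = 15
byte 3: 72 ^ 4f = 3d
byte 4: 6f ^ e7 = 88
byte 5: 20 ^ b0 = 90
byte 6: 37 ^ 73 = 44

b153153d889044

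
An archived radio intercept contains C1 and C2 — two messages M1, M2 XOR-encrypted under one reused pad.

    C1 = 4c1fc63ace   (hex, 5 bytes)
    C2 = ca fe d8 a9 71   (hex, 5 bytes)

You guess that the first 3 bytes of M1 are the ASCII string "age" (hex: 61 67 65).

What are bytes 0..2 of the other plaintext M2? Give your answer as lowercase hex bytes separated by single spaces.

e7 86 7b

First, C1 ⊕ C2 = (M1 ⊕ K) ⊕ (M2 ⊕ K) = M1 ⊕ M2, so the key drops out. Then M2 = (M1 ⊕ M2) ⊕ M1 over the first 3 bytes.
byte 0: (4c xor ca) xor 61 = 86 xor 61 = e7
byte 1: (1f xor fe) xor 67 = e1 xor 67 = 86
byte 2: (c6 xor d8) xor 65 = 1e xor 65 = 7b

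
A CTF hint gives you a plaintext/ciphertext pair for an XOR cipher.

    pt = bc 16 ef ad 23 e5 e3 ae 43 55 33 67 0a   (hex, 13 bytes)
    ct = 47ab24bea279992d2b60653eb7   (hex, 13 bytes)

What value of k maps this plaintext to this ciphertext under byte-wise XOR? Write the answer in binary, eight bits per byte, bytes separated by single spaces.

Since ct = pt ⊕ k, XORing both sides with pt gives k = pt ⊕ ct.
bc XOR 47 = fb
16 XOR ab = bd
ef XOR 24 = cb
ad XOR be = 13
23 XOR a2 = 81
e5 XOR 79 = 9c
e3 XOR 99 = 7a
ae XOR 2d = 83
43 XOR 2b = 68
55 XOR 60 = 35
33 XOR 65 = 56
67 XOR 3e = 59
0a XOR b7 = bd

11111011 10111101 11001011 00010011 10000001 10011100 01111010 10000011 01101000 00110101 01010110 01011001 10111101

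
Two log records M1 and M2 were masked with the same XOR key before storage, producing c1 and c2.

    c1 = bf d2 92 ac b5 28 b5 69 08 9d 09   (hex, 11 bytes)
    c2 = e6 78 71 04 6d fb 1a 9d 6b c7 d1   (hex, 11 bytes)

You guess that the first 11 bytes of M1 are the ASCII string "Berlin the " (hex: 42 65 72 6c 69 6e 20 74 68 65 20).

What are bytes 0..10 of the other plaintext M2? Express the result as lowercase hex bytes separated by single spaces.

First, c1 ⊕ c2 = (M1 ⊕ K) ⊕ (M2 ⊕ K) = M1 ⊕ M2, so the key drops out. Then M2 = (M1 ⊕ M2) ⊕ M1 over the first 11 bytes.
byte 0: (bf xor e6) xor 42 = 59 xor 42 = 1b
byte 1: (d2 xor 78) xor 65 = aa xor 65 = cf
byte 2: (92 xor 71) xor 72 = e3 xor 72 = 91
byte 3: (ac xor 04) xor 6c = a8 xor 6c = c4
byte 4: (b5 xor 6d) xor 69 = d8 xor 69 = b1
byte 5: (28 xor fb) xor 6e = d3 xor 6e = bd
byte 6: (b5 xor 1a) xor 20 = af xor 20 = 8f
byte 7: (69 xor 9d) xor 74 = f4 xor 74 = 80
byte 8: (08 xor 6b) xor 68 = 63 xor 68 = 0b
byte 9: (9d xor c7) xor 65 = 5a xor 65 = 3f
byte 10: (09 xor d1) xor 20 = d8 xor 20 = f8

1b cf 91 c4 b1 bd 8f 80 0b 3f f8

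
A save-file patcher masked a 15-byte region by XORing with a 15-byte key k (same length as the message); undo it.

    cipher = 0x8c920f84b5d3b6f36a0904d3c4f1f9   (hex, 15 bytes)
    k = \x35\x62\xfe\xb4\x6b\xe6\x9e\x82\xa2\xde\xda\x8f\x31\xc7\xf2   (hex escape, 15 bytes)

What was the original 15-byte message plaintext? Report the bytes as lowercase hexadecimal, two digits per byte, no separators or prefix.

8c ⊕ 35 = b9
92 ⊕ 62 = f0
0f ⊕ fe = f1
84 ⊕ b4 = 30
b5 ⊕ 6b = de
d3 ⊕ e6 = 35
b6 ⊕ 9e = 28
f3 ⊕ 82 = 71
6a ⊕ a2 = c8
09 ⊕ de = d7
04 ⊕ da = de
d3 ⊕ 8f = 5c
c4 ⊕ 31 = f5
f1 ⊕ c7 = 36
f9 ⊕ f2 = 0b

b9f0f130de352871c8d7de5cf5360b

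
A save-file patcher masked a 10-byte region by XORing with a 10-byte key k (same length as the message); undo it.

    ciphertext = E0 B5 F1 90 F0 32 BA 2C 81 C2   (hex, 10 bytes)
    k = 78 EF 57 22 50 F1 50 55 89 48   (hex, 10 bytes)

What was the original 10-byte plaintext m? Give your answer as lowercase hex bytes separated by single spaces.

98 5a a6 b2 a0 c3 ea 79 08 8a

XOR is its own inverse, so applying the key byte-wise gives the result directly.
11100000 XOR 01111000 = 10011000
10110101 XOR 11101111 = 01011010
11110001 XOR 01010111 = 10100110
10010000 XOR 00100010 = 10110010
11110000 XOR 01010000 = 10100000
00110010 XOR 11110001 = 11000011
10111010 XOR 01010000 = 11101010
00101100 XOR 01010101 = 01111001
10000001 XOR 10001001 = 00001000
11000010 XOR 01001000 = 10001010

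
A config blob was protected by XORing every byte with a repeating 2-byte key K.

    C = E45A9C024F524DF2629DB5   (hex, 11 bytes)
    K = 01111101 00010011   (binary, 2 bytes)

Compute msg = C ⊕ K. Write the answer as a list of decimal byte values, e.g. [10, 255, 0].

[153, 73, 225, 17, 50, 65, 48, 225, 31, 142, 200]

The 2-byte key repeats, so the effective keystream is 7d 13 7d 13 7d 13 7d 13 7d 13 7d.
byte 0: e4 ^ 7d = 99
byte 1: 5a ^ 13 = 49
byte 2: 9c ^ 7d = e1
byte 3: 02 ^ 13 = 11
byte 4: 4f ^ 7d = 32
byte 5: 52 ^ 13 = 41
byte 6: 4d ^ 7d = 30
byte 7: f2 ^ 13 = e1
byte 8: 62 ^ 7d = 1f
byte 9: 9d ^ 13 = 8e
byte 10: b5 ^ 7d = c8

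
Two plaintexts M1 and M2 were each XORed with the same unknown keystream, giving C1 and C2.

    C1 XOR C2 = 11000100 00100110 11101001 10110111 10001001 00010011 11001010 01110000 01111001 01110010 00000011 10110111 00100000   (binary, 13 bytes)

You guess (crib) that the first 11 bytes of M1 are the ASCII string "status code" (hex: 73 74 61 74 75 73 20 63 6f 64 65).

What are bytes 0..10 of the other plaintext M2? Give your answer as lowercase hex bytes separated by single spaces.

Since C1 ⊕ C2 = M1 ⊕ M2, XORing with the guessed M1 bytes yields the corresponding M2 bytes: M2 = (C1 ⊕ C2) ⊕ M1.
11000100 ^ 01110011 = 10110111
00100110 ^ 01110100 = 01010010
11101001 ^ 01100001 = 10001000
10110111 ^ 01110100 = 11000011
10001001 ^ 01110101 = 11111100
00010011 ^ 01110011 = 01100000
11001010 ^ 00100000 = 11101010
01110000 ^ 01100011 = 00010011
01111001 ^ 01101111 = 00010110
01110010 ^ 01100100 = 00010110
00000011 ^ 01100101 = 01100110

b7 52 88 c3 fc 60 ea 13 16 16 66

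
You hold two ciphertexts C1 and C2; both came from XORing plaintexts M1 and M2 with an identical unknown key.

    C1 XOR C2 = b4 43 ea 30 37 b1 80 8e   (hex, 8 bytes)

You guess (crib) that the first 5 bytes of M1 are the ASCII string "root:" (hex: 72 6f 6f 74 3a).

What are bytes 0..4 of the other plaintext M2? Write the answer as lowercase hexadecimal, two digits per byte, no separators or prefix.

Since C1 ⊕ C2 = M1 ⊕ M2, XORing with the guessed M1 bytes yields the corresponding M2 bytes: M2 = (C1 ⊕ C2) ⊕ M1.
byte 0: b4 XOR 72 = c6
byte 1: 43 XOR 6f = 2c
byte 2: ea XOR 6f = 85
byte 3: 30 XOR 74 = 44
byte 4: 37 XOR 3a = 0d

c62c85440d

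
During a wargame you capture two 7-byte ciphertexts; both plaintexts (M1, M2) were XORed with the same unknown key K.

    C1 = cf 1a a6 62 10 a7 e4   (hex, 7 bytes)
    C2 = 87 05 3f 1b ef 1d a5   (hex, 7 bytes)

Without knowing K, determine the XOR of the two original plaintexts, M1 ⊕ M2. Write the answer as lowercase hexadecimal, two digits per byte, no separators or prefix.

C1 ⊕ C2 = (M1 ⊕ K) ⊕ (M2 ⊕ K) = M1 ⊕ M2 — the shared key cancels under XOR.
cf XOR 87 = 48
1a XOR 05 = 1f
a6 XOR 3f = 99
62 XOR 1b = 79
10 XOR ef = ff
a7 XOR 1d = ba
e4 XOR a5 = 41

481f9979ffba41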